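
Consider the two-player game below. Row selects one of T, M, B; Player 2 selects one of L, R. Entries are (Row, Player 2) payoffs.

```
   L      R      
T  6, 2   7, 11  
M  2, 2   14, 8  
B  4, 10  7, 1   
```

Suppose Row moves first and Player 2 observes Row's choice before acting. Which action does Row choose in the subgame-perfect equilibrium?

M

Work backward from Player 2's decision.
- T → Player 2 plays R (best of 2, 11); Row gets 7.
- M → Player 2 plays R (best of 2, 8); Row gets 14.
- B → Player 2 plays L (best of 10, 1); Row gets 4.
Among 7, 14, 4, the best is 14 at M. Subgame-perfect outcome: (M, R) with payoffs (14, 8).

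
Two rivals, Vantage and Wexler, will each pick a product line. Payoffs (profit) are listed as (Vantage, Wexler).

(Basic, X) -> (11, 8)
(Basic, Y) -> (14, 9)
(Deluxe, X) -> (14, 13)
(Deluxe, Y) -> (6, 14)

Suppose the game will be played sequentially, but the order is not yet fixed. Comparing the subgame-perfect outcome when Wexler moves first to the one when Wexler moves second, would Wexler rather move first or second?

If Vantage leads: Wexler's best replies are Basic→Y, Deluxe→Y; Vantage's induced payoffs 14, 6; outcome (Basic, Y), payoffs (14, 9).
If Wexler leads: Vantage's best replies are X→Deluxe, Y→Basic; Wexler's induced payoffs 13, 9; outcome (Deluxe, X), payoffs (14, 13).
Wexler gets 13 moving first and 9 moving second, so Wexler prefers to move first.

first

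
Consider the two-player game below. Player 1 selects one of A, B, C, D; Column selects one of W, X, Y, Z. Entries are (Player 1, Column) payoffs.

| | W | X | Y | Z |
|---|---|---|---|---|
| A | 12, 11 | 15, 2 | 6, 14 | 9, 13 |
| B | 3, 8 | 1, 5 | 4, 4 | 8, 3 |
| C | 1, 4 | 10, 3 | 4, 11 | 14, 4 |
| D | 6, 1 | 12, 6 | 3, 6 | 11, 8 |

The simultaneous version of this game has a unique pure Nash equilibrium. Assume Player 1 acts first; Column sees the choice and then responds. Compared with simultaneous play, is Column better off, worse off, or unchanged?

Work backward from Column's decision.
- A → Column plays Y (best of 11, 2, 14, 13); Player 1 gets 6.
- B → Column plays W (best of 8, 5, 4, 3); Player 1 gets 3.
- C → Column plays Y (best of 4, 3, 11, 4); Player 1 gets 4.
- D → Column plays Z (best of 1, 6, 6, 8); Player 1 gets 11.
Among 6, 3, 4, 11, the best is 11 at D. Subgame-perfect outcome: (D, Z) with payoffs (11, 8).
Now find the simultaneous Nash equilibrium.
Player 1's best replies: W→A; X→A; Y→A; Z→C.
Column's best replies: A→Y; B→W; C→Y; D→Z.
Only (A, Y) has each player best-responding; Nash payoffs (6, 14).
Column earns 8 sequentially versus 14 at the Nash outcome: worse off.

worse off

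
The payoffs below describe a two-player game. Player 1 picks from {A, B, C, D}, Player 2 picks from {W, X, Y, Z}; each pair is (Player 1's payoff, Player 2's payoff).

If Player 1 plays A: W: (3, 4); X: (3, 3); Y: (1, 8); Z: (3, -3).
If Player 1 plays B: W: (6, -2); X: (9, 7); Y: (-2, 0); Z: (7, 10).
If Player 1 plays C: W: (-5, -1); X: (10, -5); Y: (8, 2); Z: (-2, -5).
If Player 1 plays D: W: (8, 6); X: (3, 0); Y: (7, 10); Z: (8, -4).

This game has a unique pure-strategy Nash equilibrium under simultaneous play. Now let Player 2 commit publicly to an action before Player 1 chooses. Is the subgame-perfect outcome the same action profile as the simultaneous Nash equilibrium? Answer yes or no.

Player 1 best-responds to each possible Player 2 move:
- W: BR = D, leader payoff 6.
- X: BR = C, leader payoff -5.
- Y: BR = C, leader payoff 2.
- Z: BR = D, leader payoff -4.
Player 2's induced payoffs are 6, -5, 2, -4, so Player 2 commits to W. Subgame-perfect outcome: (D, W) with payoffs (8, 6).
Under simultaneous play:
Player 1's best replies: W→D; X→C; Y→C; Z→D.
Player 2's best replies: A→Y; B→Z; C→Y; D→Y.
Only (C, Y) has each player best-responding; Nash payoffs (8, 2).
Sequential outcome (D, W) differs from the Nash profile (C, Y).

no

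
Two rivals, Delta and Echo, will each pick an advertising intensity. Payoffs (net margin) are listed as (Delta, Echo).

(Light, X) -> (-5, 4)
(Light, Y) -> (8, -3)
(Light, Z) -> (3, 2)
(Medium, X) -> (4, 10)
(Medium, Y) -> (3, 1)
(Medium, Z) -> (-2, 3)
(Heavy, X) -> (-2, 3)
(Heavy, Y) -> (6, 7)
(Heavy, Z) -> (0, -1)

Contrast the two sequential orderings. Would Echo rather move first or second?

If Delta leads: Echo's best replies are Light→X, Medium→X, Heavy→Y; Delta's induced payoffs -5, 4, 6; outcome (Heavy, Y), payoffs (6, 7).
If Echo leads: Delta's best replies are X→Medium, Y→Light, Z→Light; Echo's induced payoffs 10, -3, 2; outcome (Medium, X), payoffs (4, 10).
Echo gets 10 moving first and 7 moving second, so Echo prefers to move first.

first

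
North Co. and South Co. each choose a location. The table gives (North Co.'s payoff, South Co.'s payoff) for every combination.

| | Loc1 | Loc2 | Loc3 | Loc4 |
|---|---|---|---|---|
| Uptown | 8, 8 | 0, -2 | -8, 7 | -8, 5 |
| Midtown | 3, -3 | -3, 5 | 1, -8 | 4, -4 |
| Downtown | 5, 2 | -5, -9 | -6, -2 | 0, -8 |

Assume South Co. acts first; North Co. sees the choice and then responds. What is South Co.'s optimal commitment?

Loc1

Solve by backward induction (South Co. leads).
- Loc1 → North Co. plays Uptown (best of 8, 3, 5); South Co. gets 8.
- Loc2 → North Co. plays Uptown (best of 0, -3, -5); South Co. gets -2.
- Loc3 → North Co. plays Midtown (best of -8, 1, -6); South Co. gets -8.
- Loc4 → North Co. plays Midtown (best of -8, 4, 0); South Co. gets -4.
South Co.'s induced payoffs are 8, -2, -8, -4, so South Co. commits to Loc1. Subgame-perfect outcome: (Uptown, Loc1) with payoffs (8, 8).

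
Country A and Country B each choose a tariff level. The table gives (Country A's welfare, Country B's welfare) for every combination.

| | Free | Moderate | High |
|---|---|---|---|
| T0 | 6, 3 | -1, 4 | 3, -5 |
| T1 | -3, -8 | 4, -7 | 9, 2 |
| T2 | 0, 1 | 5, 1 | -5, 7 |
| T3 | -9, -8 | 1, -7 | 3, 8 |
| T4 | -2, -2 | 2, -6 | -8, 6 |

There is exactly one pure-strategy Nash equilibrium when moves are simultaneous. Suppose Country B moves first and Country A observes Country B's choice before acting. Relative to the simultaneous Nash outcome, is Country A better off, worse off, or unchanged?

Solve by backward induction (Country B leads).
- Free: Country A compares 6, -3, 0, -9, -2 and picks T0; Country B would get 3.
- Moderate: Country A compares -1, 4, 5, 1, 2 and picks T2; Country B would get 1.
- High: Country A compares 3, 9, -5, 3, -8 and picks T1; Country B would get 2.
Among 3, 1, 2, the best is 3 at Free. Subgame-perfect outcome: (T0, Free) with payoffs (6, 3).
Now find the simultaneous Nash equilibrium.
Country A's best replies: Free→T0; Moderate→T2; High→T1.
Country B's best replies: T0→Moderate; T1→High; T2→High; T3→High; T4→High.
The unique mutual best reply is (T1, High), giving (9, 2).
Country A earns 6 sequentially versus 9 at the Nash outcome: worse off.

worse off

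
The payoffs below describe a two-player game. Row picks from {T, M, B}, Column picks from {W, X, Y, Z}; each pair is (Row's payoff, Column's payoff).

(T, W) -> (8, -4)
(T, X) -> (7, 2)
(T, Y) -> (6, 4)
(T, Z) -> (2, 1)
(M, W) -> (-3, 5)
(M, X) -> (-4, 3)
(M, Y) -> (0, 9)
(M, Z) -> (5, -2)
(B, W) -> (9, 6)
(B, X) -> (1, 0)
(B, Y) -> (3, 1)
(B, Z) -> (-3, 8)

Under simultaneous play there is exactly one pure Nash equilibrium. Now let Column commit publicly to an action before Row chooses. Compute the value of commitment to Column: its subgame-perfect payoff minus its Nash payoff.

Row best-responds to each possible Column move:
- W: BR = B, leader payoff 6.
- X: BR = T, leader payoff 2.
- Y: BR = T, leader payoff 4.
- Z: BR = M, leader payoff -2.
Among 6, 2, 4, -2, the best is 6 at W. Subgame-perfect outcome: (B, W) with payoffs (9, 6).
Now find the simultaneous Nash equilibrium.
Row's best replies: W→B; X→T; Y→T; Z→M.
Column's best replies: T→Y; M→Y; B→Z.
The unique mutual best reply is (T, Y), giving (6, 4).
Column's commitment gain: 6 − 4 = 2.

2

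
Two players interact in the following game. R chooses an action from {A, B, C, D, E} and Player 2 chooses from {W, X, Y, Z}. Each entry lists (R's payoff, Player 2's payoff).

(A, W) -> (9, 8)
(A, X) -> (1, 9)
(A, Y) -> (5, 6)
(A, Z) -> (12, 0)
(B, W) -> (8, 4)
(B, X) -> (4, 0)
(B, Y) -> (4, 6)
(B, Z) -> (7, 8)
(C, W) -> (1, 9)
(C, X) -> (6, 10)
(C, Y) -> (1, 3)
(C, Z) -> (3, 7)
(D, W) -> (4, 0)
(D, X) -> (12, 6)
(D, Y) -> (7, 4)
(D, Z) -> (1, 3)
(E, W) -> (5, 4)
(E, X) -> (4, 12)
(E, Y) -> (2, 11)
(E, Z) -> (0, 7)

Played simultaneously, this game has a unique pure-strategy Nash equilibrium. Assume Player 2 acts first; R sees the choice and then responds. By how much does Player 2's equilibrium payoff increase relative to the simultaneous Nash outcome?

Solve by backward induction (Player 2 leads).
- W: R compares 9, 8, 1, 4, 5 and picks A; Player 2 would get 8.
- X: R compares 1, 4, 6, 12, 4 and picks D; Player 2 would get 6.
- Y: R compares 5, 4, 1, 7, 2 and picks D; Player 2 would get 4.
- Z: R compares 12, 7, 3, 1, 0 and picks A; Player 2 would get 0.
Player 2's induced payoffs are 8, 6, 4, 0, so Player 2 commits to W. Subgame-perfect outcome: (A, W) with payoffs (9, 8).
For the simultaneous game, intersect best replies.
R's best replies: W→A; X→D; Y→D; Z→A.
Player 2's best replies: A→X; B→Z; C→X; D→X; E→X.
The unique mutual best reply is (D, X), giving (12, 6).
Player 2's commitment gain: 8 − 6 = 2.

2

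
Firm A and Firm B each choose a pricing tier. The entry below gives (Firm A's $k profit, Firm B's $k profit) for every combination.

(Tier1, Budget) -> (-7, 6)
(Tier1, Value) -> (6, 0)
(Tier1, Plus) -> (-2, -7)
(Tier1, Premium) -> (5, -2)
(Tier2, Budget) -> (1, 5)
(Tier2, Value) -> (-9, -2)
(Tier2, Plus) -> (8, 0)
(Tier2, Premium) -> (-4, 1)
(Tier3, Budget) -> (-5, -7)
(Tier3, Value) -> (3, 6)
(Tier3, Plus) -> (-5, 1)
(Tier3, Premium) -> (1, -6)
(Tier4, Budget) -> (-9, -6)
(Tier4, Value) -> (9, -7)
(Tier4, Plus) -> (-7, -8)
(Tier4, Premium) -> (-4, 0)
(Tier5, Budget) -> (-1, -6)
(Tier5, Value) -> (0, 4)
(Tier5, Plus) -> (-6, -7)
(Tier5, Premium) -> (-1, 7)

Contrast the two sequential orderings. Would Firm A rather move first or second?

first

If Firm A leads: Firm B's best replies are Tier1→Budget, Tier2→Budget, Tier3→Value, Tier4→Premium, Tier5→Premium; Firm A's induced payoffs -7, 1, 3, -4, -1; outcome (Tier3, Value), payoffs (3, 6).
If Firm B leads: Firm A's best replies are Budget→Tier2, Value→Tier4, Plus→Tier2, Premium→Tier1; Firm B's induced payoffs 5, -7, 0, -2; outcome (Tier2, Budget), payoffs (1, 5).
Firm A gets 3 moving first and 1 moving second, so Firm A prefers to move first.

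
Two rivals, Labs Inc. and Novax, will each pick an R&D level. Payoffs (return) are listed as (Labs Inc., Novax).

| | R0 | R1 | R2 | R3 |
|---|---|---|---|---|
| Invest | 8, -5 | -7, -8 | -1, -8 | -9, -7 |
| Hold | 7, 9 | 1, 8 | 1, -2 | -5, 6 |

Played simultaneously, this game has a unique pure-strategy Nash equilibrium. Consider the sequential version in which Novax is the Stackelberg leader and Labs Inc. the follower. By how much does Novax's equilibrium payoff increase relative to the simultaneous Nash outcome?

Backward induction with Novax moving first.
- R0 → Labs Inc. plays Invest (best of 8, 7); Novax gets -5.
- R1 → Labs Inc. plays Hold (best of -7, 1); Novax gets 8.
- R2 → Labs Inc. plays Hold (best of -1, 1); Novax gets -2.
- R3 → Labs Inc. plays Hold (best of -9, -5); Novax gets 6.
Among -5, 8, -2, 6, the best is 8 at R1. Subgame-perfect outcome: (Hold, R1) with payoffs (1, 8).
Now find the simultaneous Nash equilibrium.
Labs Inc.'s best replies: R0→Invest; R1→Hold; R2→Hold; R3→Hold.
Novax's best replies: Invest→R0; Hold→R0.
Only (Invest, R0) has each player best-responding; Nash payoffs (8, -5).
Novax's commitment gain: 8 − -5 = 13.

13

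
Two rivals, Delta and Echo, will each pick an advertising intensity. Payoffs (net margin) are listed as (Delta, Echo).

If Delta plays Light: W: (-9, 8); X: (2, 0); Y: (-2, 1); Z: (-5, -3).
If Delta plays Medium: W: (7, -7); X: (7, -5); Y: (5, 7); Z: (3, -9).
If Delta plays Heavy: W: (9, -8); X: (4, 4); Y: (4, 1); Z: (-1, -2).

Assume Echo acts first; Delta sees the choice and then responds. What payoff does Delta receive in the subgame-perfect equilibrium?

5

Solve by backward induction (Echo leads).
- W: BR = Heavy, leader payoff -8.
- X: BR = Medium, leader payoff -5.
- Y: BR = Medium, leader payoff 7.
- Z: BR = Medium, leader payoff -9.
Maximizing over -8, -5, 7, -9, Echo chooses Y. Subgame-perfect outcome: (Medium, Y) with payoffs (5, 7).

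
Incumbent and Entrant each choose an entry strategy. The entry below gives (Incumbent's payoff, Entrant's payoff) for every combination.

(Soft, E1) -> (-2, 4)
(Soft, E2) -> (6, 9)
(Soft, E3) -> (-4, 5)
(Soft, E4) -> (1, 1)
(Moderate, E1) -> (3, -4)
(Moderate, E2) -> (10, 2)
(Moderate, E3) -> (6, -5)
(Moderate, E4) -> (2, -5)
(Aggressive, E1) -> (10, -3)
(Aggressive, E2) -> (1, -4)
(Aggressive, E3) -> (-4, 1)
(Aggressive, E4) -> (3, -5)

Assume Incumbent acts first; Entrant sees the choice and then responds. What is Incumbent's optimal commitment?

Moderate

Solve by backward induction (Incumbent leads).
- Soft: Entrant compares 4, 9, 5, 1 and picks E2; Incumbent would get 6.
- Moderate: Entrant compares -4, 2, -5, -5 and picks E2; Incumbent would get 10.
- Aggressive: Entrant compares -3, -4, 1, -5 and picks E3; Incumbent would get -4.
Maximizing over 6, 10, -4, Incumbent chooses Moderate. Subgame-perfect outcome: (Moderate, E2) with payoffs (10, 2).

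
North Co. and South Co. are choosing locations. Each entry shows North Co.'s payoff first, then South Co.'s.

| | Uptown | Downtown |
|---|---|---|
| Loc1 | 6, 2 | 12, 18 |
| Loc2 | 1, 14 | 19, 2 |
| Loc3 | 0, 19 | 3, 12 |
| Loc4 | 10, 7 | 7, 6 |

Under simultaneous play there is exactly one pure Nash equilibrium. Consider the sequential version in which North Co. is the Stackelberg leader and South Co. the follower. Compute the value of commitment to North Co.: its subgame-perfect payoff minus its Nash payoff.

2

Work backward from South Co.'s decision.
- Loc1: South Co. compares 2, 18 and picks Downtown; North Co. would get 12.
- Loc2: South Co. compares 14, 2 and picks Uptown; North Co. would get 1.
- Loc3: South Co. compares 19, 12 and picks Uptown; North Co. would get 0.
- Loc4: South Co. compares 7, 6 and picks Uptown; North Co. would get 10.
Among 12, 1, 0, 10, the best is 12 at Loc1. Subgame-perfect outcome: (Loc1, Downtown) with payoffs (12, 18).
Under simultaneous play:
North Co.'s best replies: Uptown→Loc4; Downtown→Loc2.
South Co.'s best replies: Loc1→Downtown; Loc2→Uptown; Loc3→Uptown; Loc4→Uptown.
The unique mutual best reply is (Loc4, Uptown), giving (10, 7).
North Co.'s commitment gain: 12 − 10 = 2.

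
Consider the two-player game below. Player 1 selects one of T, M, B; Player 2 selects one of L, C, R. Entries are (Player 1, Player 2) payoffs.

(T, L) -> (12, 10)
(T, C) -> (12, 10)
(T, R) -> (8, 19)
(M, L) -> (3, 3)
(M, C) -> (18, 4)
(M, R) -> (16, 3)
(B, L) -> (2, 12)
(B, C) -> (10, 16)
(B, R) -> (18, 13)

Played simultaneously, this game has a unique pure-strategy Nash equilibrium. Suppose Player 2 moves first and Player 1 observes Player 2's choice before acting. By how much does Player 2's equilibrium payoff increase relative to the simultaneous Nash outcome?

9

Backward induction with Player 2 moving first.
- L → Player 1 plays T (best of 12, 3, 2); Player 2 gets 10.
- C → Player 1 plays M (best of 12, 18, 10); Player 2 gets 4.
- R → Player 1 plays B (best of 8, 16, 18); Player 2 gets 13.
Maximizing over 10, 4, 13, Player 2 chooses R. Subgame-perfect outcome: (B, R) with payoffs (18, 13).
Now find the simultaneous Nash equilibrium.
Player 1's best replies: L→T; C→M; R→B.
Player 2's best replies: T→R; M→C; B→C.
The unique mutual best reply is (M, C), giving (18, 4).
Player 2's commitment gain: 13 − 4 = 9.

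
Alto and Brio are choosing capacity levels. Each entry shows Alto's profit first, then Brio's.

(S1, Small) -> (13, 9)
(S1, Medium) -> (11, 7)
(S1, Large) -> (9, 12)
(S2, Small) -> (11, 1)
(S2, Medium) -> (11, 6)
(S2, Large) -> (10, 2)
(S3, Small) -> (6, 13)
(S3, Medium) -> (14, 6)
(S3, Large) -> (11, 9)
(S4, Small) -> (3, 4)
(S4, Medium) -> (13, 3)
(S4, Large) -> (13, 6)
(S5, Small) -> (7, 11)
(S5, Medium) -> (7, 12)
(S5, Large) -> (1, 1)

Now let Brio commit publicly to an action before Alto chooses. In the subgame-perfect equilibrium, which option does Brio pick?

Work backward from Alto's decision.
- Small → Alto plays S1 (best of 13, 11, 6, 3, 7); Brio gets 9.
- Medium → Alto plays S3 (best of 11, 11, 14, 13, 7); Brio gets 6.
- Large → Alto plays S4 (best of 9, 10, 11, 13, 1); Brio gets 6.
Among 9, 6, 6, the best is 9 at Small. Subgame-perfect outcome: (S1, Small) with payoffs (13, 9).

Small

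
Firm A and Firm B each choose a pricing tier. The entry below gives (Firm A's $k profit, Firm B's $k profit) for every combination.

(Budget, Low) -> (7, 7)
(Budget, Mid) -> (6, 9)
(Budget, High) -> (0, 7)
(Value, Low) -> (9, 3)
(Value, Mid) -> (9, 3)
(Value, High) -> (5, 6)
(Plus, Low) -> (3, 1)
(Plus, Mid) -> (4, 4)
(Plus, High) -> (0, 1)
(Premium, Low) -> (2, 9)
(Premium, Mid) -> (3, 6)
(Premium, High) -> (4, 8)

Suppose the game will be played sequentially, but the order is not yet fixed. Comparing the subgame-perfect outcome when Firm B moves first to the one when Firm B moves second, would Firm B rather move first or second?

second

If Firm A leads: Firm B's best replies are Budget→Mid, Value→High, Plus→Mid, Premium→Low; Firm A's induced payoffs 6, 5, 4, 2; outcome (Budget, Mid), payoffs (6, 9).
If Firm B leads: Firm A's best replies are Low→Value, Mid→Value, High→Value; Firm B's induced payoffs 3, 3, 6; outcome (Value, High), payoffs (5, 6).
Firm B gets 6 moving first and 9 moving second, so Firm B prefers to move second.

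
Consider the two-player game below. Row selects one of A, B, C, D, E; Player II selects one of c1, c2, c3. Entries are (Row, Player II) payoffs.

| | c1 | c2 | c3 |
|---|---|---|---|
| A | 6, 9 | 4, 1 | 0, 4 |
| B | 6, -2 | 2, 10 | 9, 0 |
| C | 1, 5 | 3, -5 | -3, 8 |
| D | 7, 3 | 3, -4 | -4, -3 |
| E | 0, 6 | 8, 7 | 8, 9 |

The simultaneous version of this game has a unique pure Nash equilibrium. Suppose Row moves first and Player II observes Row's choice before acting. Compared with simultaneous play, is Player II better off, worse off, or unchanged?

Solve by backward induction (Row leads).
- A: BR = c1, leader payoff 6.
- B: BR = c2, leader payoff 2.
- C: BR = c3, leader payoff -3.
- D: BR = c1, leader payoff 7.
- E: BR = c3, leader payoff 8.
Maximizing over 6, 2, -3, 7, 8, Row chooses E. Subgame-perfect outcome: (E, c3) with payoffs (8, 9).
Under simultaneous play:
Row's best replies: c1→D; c2→E; c3→B.
Player II's best replies: A→c1; B→c2; C→c3; D→c1; E→c3.
The unique mutual best reply is (D, c1), giving (7, 3).
Player II earns 9 sequentially versus 3 at the Nash outcome: better off.

better off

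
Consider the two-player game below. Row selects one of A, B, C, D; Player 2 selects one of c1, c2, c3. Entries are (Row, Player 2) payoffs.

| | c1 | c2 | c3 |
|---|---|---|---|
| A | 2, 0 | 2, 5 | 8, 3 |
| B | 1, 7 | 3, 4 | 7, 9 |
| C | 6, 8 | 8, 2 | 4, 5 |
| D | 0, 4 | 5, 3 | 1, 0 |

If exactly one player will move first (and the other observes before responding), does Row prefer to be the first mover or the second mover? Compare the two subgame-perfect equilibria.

If Row leads: Player 2's best replies are A→c2, B→c3, C→c1, D→c1; Row's induced payoffs 2, 7, 6, 0; outcome (B, c3), payoffs (7, 9).
If Player 2 leads: Row's best replies are c1→C, c2→C, c3→A; Player 2's induced payoffs 8, 2, 3; outcome (C, c1), payoffs (6, 8).
Row gets 7 moving first and 6 moving second, so Row prefers to move first.

first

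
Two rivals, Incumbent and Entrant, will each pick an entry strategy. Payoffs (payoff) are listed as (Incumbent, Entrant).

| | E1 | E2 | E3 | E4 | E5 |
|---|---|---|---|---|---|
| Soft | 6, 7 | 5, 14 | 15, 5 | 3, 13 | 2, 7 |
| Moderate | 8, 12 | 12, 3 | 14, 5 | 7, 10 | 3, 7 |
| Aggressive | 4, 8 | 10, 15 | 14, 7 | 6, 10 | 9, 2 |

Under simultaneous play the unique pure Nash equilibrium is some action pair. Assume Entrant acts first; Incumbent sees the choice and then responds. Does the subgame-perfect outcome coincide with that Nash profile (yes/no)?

yes

Backward induction with Entrant moving first.
- E1 → Incumbent plays Moderate (best of 6, 8, 4); Entrant gets 12.
- E2 → Incumbent plays Moderate (best of 5, 12, 10); Entrant gets 3.
- E3 → Incumbent plays Soft (best of 15, 14, 14); Entrant gets 5.
- E4 → Incumbent plays Moderate (best of 3, 7, 6); Entrant gets 10.
- E5 → Incumbent plays Aggressive (best of 2, 3, 9); Entrant gets 2.
Maximizing over 12, 3, 5, 10, 2, Entrant chooses E1. Subgame-perfect outcome: (Moderate, E1) with payoffs (8, 12).
Under simultaneous play:
Incumbent's best replies: E1→Moderate; E2→Moderate; E3→Soft; E4→Moderate; E5→Aggressive.
Entrant's best replies: Soft→E2; Moderate→E1; Aggressive→E2.
The unique mutual best reply is (Moderate, E1), giving (8, 12).
Sequential outcome (Moderate, E1) coincides with the Nash profile (Moderate, E1).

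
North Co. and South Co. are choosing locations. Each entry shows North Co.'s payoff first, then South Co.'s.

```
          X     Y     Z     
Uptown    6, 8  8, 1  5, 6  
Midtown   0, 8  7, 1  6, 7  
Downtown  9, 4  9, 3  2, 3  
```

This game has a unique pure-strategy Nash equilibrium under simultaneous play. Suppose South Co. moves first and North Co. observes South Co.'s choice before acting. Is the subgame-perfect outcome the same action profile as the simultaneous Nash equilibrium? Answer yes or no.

no

North Co. best-responds to each possible South Co. move:
- X → North Co. plays Downtown (best of 6, 0, 9); South Co. gets 4.
- Y → North Co. plays Downtown (best of 8, 7, 9); South Co. gets 3.
- Z → North Co. plays Midtown (best of 5, 6, 2); South Co. gets 7.
South Co.'s induced payoffs are 4, 3, 7, so South Co. commits to Z. Subgame-perfect outcome: (Midtown, Z) with payoffs (6, 7).
Under simultaneous play:
North Co.'s best replies: X→Downtown; Y→Downtown; Z→Midtown.
South Co.'s best replies: Uptown→X; Midtown→X; Downtown→X.
Only (Downtown, X) has each player best-responding; Nash payoffs (9, 4).
Sequential outcome (Midtown, Z) differs from the Nash profile (Downtown, X).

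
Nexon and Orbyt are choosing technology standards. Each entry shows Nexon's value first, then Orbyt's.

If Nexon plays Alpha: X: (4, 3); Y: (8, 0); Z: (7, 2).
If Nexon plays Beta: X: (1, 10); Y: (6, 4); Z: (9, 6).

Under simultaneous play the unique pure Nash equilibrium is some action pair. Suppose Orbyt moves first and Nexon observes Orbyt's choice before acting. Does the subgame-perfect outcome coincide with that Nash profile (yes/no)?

Backward induction with Orbyt moving first.
- X: BR = Alpha, leader payoff 3.
- Y: BR = Alpha, leader payoff 0.
- Z: BR = Beta, leader payoff 6.
Among 3, 0, 6, the best is 6 at Z. Subgame-perfect outcome: (Beta, Z) with payoffs (9, 6).
Under simultaneous play:
Nexon's best replies: X→Alpha; Y→Alpha; Z→Beta.
Orbyt's best replies: Alpha→X; Beta→X.
Only (Alpha, X) has each player best-responding; Nash payoffs (4, 3).
Sequential outcome (Beta, Z) differs from the Nash profile (Alpha, X).

no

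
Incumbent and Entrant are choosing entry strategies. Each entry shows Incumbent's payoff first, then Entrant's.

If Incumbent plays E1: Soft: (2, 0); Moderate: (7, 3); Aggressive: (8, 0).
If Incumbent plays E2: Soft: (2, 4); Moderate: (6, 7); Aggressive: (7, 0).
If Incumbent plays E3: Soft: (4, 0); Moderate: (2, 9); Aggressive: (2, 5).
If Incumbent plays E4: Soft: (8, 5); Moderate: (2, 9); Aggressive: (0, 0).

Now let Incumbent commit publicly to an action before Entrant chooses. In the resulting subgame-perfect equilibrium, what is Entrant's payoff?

3

Work backward from Entrant's decision.
- E1 → Entrant plays Moderate (best of 0, 3, 0); Incumbent gets 7.
- E2 → Entrant plays Moderate (best of 4, 7, 0); Incumbent gets 6.
- E3 → Entrant plays Moderate (best of 0, 9, 5); Incumbent gets 2.
- E4 → Entrant plays Moderate (best of 5, 9, 0); Incumbent gets 2.
Incumbent's induced payoffs are 7, 6, 2, 2, so Incumbent commits to E1. Subgame-perfect outcome: (E1, Moderate) with payoffs (7, 3).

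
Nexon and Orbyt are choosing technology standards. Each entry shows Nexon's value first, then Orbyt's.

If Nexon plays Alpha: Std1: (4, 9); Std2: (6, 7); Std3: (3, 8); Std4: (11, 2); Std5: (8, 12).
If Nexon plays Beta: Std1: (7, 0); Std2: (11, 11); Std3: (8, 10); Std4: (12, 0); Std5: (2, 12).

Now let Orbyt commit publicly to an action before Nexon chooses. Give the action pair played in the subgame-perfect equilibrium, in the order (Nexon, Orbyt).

(Alpha, Std5)

Solve by backward induction (Orbyt leads).
- Std1: BR = Beta, leader payoff 0.
- Std2: BR = Beta, leader payoff 11.
- Std3: BR = Beta, leader payoff 10.
- Std4: BR = Beta, leader payoff 0.
- Std5: BR = Alpha, leader payoff 12.
Maximizing over 0, 11, 10, 0, 12, Orbyt chooses Std5. Subgame-perfect outcome: (Alpha, Std5) with payoffs (8, 12).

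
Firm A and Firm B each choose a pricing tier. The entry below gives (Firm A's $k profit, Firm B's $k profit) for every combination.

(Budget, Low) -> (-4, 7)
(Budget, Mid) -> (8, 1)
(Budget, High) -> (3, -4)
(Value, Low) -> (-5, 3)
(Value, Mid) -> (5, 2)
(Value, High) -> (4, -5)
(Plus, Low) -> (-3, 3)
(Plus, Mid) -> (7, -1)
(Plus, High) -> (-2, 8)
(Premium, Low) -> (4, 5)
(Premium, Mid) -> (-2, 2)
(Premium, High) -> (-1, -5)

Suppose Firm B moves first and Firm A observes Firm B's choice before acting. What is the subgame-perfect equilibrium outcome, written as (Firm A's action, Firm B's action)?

Backward induction with Firm B moving first.
- Low: BR = Premium, leader payoff 5.
- Mid: BR = Budget, leader payoff 1.
- High: BR = Value, leader payoff -5.
Firm B's induced payoffs are 5, 1, -5, so Firm B commits to Low. Subgame-perfect outcome: (Premium, Low) with payoffs (4, 5).

(Premium, Low)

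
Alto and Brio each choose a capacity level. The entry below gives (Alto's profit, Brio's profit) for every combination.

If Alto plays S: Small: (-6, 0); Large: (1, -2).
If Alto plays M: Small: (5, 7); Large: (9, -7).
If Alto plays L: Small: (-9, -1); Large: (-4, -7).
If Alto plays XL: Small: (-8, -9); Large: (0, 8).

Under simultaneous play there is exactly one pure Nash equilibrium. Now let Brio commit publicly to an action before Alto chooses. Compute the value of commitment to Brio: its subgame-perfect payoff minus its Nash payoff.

Work backward from Alto's decision.
- Small: BR = M, leader payoff 7.
- Large: BR = M, leader payoff -7.
Among 7, -7, the best is 7 at Small. Subgame-perfect outcome: (M, Small) with payoffs (5, 7).
For the simultaneous game, intersect best replies.
Alto's best replies: Small→M; Large→M.
Brio's best replies: S→Small; M→Small; L→Small; XL→Large.
The unique mutual best reply is (M, Small), giving (5, 7).
Brio's commitment gain: 7 − 7 = 0.

0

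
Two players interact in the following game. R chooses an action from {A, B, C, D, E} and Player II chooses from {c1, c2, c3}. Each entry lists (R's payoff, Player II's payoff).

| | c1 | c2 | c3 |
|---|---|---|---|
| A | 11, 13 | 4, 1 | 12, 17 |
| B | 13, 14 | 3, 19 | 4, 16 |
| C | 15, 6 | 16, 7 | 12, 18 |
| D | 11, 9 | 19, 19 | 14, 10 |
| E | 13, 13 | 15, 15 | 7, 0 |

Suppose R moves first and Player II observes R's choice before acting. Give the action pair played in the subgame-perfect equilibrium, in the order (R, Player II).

Work backward from Player II's decision.
- A → Player II plays c3 (best of 13, 1, 17); R gets 12.
- B → Player II plays c2 (best of 14, 19, 16); R gets 3.
- C → Player II plays c3 (best of 6, 7, 18); R gets 12.
- D → Player II plays c2 (best of 9, 19, 10); R gets 19.
- E → Player II plays c2 (best of 13, 15, 0); R gets 15.
Maximizing over 12, 3, 12, 19, 15, R chooses D. Subgame-perfect outcome: (D, c2) with payoffs (19, 19).

(D, c2)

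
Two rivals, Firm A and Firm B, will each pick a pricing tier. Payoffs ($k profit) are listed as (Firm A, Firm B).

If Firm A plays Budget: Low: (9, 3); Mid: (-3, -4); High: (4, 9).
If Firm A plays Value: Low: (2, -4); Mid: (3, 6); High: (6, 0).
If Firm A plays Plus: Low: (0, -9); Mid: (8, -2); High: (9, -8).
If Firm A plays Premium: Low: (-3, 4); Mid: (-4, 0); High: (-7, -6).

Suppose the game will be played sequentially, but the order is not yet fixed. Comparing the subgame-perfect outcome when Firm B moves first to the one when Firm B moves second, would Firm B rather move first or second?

If Firm A leads: Firm B's best replies are Budget→High, Value→Mid, Plus→Mid, Premium→Low; Firm A's induced payoffs 4, 3, 8, -3; outcome (Plus, Mid), payoffs (8, -2).
If Firm B leads: Firm A's best replies are Low→Budget, Mid→Plus, High→Plus; Firm B's induced payoffs 3, -2, -8; outcome (Budget, Low), payoffs (9, 3).
Firm B gets 3 moving first and -2 moving second, so Firm B prefers to move first.

first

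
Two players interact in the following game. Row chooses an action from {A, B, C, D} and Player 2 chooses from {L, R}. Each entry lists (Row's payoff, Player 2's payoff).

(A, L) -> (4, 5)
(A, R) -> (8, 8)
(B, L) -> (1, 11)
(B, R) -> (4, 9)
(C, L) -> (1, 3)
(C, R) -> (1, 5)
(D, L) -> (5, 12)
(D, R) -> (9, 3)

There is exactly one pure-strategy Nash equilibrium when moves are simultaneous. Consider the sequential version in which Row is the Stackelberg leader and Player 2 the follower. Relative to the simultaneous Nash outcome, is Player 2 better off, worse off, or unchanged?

Work backward from Player 2's decision.
- A: Player 2 compares 5, 8 and picks R; Row would get 8.
- B: Player 2 compares 11, 9 and picks L; Row would get 1.
- C: Player 2 compares 3, 5 and picks R; Row would get 1.
- D: Player 2 compares 12, 3 and picks L; Row would get 5.
Row's induced payoffs are 8, 1, 1, 5, so Row commits to A. Subgame-perfect outcome: (A, R) with payoffs (8, 8).
Under simultaneous play:
Row's best replies: L→D; R→D.
Player 2's best replies: A→R; B→L; C→R; D→L.
The unique mutual best reply is (D, L), giving (5, 12).
Player 2 earns 8 sequentially versus 12 at the Nash outcome: worse off.

worse off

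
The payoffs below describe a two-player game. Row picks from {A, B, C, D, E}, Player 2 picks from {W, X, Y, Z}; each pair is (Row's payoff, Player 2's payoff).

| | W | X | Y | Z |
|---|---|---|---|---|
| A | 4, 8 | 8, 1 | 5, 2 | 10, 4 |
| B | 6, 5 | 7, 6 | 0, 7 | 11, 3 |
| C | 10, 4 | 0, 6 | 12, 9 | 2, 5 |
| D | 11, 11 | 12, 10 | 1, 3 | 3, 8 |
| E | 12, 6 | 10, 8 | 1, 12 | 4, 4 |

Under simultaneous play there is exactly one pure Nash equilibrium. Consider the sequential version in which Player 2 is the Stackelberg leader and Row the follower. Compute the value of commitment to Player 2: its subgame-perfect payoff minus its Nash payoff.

Backward induction with Player 2 moving first.
- W: BR = E, leader payoff 6.
- X: BR = D, leader payoff 10.
- Y: BR = C, leader payoff 9.
- Z: BR = B, leader payoff 3.
Player 2's induced payoffs are 6, 10, 9, 3, so Player 2 commits to X. Subgame-perfect outcome: (D, X) with payoffs (12, 10).
Now find the simultaneous Nash equilibrium.
Row's best replies: W→E; X→D; Y→C; Z→B.
Player 2's best replies: A→W; B→Y; C→Y; D→W; E→Y.
Only (C, Y) has each player best-responding; Nash payoffs (12, 9).
Player 2's commitment gain: 10 − 9 = 1.

1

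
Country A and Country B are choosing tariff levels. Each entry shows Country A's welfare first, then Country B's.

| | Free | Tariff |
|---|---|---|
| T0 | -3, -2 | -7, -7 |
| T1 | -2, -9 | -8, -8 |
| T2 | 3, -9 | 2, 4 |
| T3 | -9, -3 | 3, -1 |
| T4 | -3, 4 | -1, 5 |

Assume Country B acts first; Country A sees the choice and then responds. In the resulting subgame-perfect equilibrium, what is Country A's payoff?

Backward induction with Country B moving first.
- Free → Country A plays T2 (best of -3, -2, 3, -9, -3); Country B gets -9.
- Tariff → Country A plays T3 (best of -7, -8, 2, 3, -1); Country B gets -1.
Maximizing over -9, -1, Country B chooses Tariff. Subgame-perfect outcome: (T3, Tariff) with payoffs (3, -1).

3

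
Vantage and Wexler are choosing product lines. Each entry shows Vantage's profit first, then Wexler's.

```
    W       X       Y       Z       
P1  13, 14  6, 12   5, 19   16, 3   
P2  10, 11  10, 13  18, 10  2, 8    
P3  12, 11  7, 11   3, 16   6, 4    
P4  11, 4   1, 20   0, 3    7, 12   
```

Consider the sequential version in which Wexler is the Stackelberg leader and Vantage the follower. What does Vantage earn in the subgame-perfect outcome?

Solve by backward induction (Wexler leads).
- W: BR = P1, leader payoff 14.
- X: BR = P2, leader payoff 13.
- Y: BR = P2, leader payoff 10.
- Z: BR = P1, leader payoff 3.
Maximizing over 14, 13, 10, 3, Wexler chooses W. Subgame-perfect outcome: (P1, W) with payoffs (13, 14).

13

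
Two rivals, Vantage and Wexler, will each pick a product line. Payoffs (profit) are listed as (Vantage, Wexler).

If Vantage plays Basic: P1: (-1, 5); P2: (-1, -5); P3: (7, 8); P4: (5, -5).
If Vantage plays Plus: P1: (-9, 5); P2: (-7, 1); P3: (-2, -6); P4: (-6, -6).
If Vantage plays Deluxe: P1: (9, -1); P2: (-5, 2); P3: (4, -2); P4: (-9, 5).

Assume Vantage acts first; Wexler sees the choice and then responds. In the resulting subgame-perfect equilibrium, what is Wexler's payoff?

Solve by backward induction (Vantage leads).
- Basic: BR = P3, leader payoff 7.
- Plus: BR = P1, leader payoff -9.
- Deluxe: BR = P4, leader payoff -9.
Maximizing over 7, -9, -9, Vantage chooses Basic. Subgame-perfect outcome: (Basic, P3) with payoffs (7, 8).

8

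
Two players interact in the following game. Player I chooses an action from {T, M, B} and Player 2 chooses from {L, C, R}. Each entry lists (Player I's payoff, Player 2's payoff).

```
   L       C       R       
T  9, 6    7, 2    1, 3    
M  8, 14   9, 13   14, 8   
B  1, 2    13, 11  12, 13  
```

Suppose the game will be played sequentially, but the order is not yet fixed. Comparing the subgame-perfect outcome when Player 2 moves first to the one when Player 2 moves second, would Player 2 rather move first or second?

second

If Player I leads: Player 2's best replies are T→L, M→L, B→R; Player I's induced payoffs 9, 8, 12; outcome (B, R), payoffs (12, 13).
If Player 2 leads: Player I's best replies are L→T, C→B, R→M; Player 2's induced payoffs 6, 11, 8; outcome (B, C), payoffs (13, 11).
Player 2 gets 11 moving first and 13 moving second, so Player 2 prefers to move second.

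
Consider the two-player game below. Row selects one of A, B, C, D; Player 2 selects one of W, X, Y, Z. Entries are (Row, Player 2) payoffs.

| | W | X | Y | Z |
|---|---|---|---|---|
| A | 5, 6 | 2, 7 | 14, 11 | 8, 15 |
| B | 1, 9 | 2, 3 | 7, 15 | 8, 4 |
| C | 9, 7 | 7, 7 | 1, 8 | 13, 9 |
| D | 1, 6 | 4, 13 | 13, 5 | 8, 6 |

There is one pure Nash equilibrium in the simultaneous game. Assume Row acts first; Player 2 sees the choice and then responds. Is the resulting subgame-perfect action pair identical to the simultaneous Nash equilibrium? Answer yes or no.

Work backward from Player 2's decision.
- A: BR = Z, leader payoff 8.
- B: BR = Y, leader payoff 7.
- C: BR = Z, leader payoff 13.
- D: BR = X, leader payoff 4.
Maximizing over 8, 7, 13, 4, Row chooses C. Subgame-perfect outcome: (C, Z) with payoffs (13, 9).
For the simultaneous game, intersect best replies.
Row's best replies: W→C; X→C; Y→A; Z→C.
Player 2's best replies: A→Z; B→Y; C→Z; D→X.
Only (C, Z) has each player best-responding; Nash payoffs (13, 9).
Sequential outcome (C, Z) coincides with the Nash profile (C, Z).

yes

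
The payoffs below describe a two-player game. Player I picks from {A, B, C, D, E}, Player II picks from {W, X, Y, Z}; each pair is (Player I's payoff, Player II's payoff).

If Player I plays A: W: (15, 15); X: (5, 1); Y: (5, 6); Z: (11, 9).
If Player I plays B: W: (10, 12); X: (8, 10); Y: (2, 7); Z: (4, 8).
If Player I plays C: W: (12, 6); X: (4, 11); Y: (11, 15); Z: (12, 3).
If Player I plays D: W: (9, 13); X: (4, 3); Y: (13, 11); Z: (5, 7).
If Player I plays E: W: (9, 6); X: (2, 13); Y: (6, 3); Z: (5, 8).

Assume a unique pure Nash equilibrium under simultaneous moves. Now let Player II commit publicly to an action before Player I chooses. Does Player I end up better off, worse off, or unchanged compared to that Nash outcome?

Work backward from Player I's decision.
- W: Player I compares 15, 10, 12, 9, 9 and picks A; Player II would get 15.
- X: Player I compares 5, 8, 4, 4, 2 and picks B; Player II would get 10.
- Y: Player I compares 5, 2, 11, 13, 6 and picks D; Player II would get 11.
- Z: Player I compares 11, 4, 12, 5, 5 and picks C; Player II would get 3.
Among 15, 10, 11, 3, the best is 15 at W. Subgame-perfect outcome: (A, W) with payoffs (15, 15).
Now find the simultaneous Nash equilibrium.
Player I's best replies: W→A; X→B; Y→D; Z→C.
Player II's best replies: A→W; B→W; C→Y; D→W; E→X.
Only (A, W) has each player best-responding; Nash payoffs (15, 15).
Player I earns 15 sequentially versus 15 at the Nash outcome: unchanged.

unchanged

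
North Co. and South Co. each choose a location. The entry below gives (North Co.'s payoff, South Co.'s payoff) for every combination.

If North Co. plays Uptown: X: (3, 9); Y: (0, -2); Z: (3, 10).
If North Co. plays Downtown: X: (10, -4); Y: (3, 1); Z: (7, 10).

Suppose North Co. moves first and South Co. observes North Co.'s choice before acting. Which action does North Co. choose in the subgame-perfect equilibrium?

Downtown

Backward induction with North Co. moving first.
- Uptown: BR = Z, leader payoff 3.
- Downtown: BR = Z, leader payoff 7.
Maximizing over 3, 7, North Co. chooses Downtown. Subgame-perfect outcome: (Downtown, Z) with payoffs (7, 10).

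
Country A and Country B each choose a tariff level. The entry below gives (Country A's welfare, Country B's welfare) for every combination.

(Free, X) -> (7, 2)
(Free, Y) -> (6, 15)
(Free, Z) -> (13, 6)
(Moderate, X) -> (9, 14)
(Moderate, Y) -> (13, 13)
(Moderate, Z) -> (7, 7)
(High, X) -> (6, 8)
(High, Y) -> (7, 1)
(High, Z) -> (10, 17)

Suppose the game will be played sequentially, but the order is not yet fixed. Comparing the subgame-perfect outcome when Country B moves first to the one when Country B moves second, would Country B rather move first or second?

If Country A leads: Country B's best replies are Free→Y, Moderate→X, High→Z; Country A's induced payoffs 6, 9, 10; outcome (High, Z), payoffs (10, 17).
If Country B leads: Country A's best replies are X→Moderate, Y→Moderate, Z→Free; Country B's induced payoffs 14, 13, 6; outcome (Moderate, X), payoffs (9, 14).
Country B gets 14 moving first and 17 moving second, so Country B prefers to move second.

second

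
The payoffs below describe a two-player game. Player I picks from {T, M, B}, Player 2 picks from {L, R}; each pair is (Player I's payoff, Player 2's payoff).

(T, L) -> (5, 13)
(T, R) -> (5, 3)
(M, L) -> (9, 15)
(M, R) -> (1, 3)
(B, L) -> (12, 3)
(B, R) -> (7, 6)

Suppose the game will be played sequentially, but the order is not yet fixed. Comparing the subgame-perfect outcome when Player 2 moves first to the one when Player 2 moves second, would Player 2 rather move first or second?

second

If Player I leads: Player 2's best replies are T→L, M→L, B→R; Player I's induced payoffs 5, 9, 7; outcome (M, L), payoffs (9, 15).
If Player 2 leads: Player I's best replies are L→B, R→B; Player 2's induced payoffs 3, 6; outcome (B, R), payoffs (7, 6).
Player 2 gets 6 moving first and 15 moving second, so Player 2 prefers to move second.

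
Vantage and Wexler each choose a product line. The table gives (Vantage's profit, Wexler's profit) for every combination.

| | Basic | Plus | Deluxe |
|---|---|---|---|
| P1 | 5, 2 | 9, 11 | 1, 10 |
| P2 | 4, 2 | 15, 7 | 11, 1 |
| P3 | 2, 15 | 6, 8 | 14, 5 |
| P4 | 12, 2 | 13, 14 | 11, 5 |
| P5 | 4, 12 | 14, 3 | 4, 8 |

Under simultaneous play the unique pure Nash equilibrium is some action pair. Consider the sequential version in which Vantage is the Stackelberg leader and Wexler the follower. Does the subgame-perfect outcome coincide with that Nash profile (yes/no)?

Work backward from Wexler's decision.
- P1: BR = Plus, leader payoff 9.
- P2: BR = Plus, leader payoff 15.
- P3: BR = Basic, leader payoff 2.
- P4: BR = Plus, leader payoff 13.
- P5: BR = Basic, leader payoff 4.
Vantage's induced payoffs are 9, 15, 2, 13, 4, so Vantage commits to P2. Subgame-perfect outcome: (P2, Plus) with payoffs (15, 7).
Now find the simultaneous Nash equilibrium.
Vantage's best replies: Basic→P4; Plus→P2; Deluxe→P3.
Wexler's best replies: P1→Plus; P2→Plus; P3→Basic; P4→Plus; P5→Basic.
The unique mutual best reply is (P2, Plus), giving (15, 7).
Sequential outcome (P2, Plus) coincides with the Nash profile (P2, Plus).

yes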